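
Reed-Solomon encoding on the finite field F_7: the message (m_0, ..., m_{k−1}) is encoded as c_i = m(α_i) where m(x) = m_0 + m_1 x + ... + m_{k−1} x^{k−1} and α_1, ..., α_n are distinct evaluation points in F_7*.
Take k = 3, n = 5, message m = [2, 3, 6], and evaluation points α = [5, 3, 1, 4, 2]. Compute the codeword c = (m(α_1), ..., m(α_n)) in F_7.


c = [6, 2, 4, 5, 4]

Message polynomial: m(x) = 2 + 3·x + 6·x^2 (mod 7).
For each evaluation point α_i, compute m(α_i) mod 7:
  α_1 = 5: Horner steps 6 → 5 → 6, so m(5) = 6.
  α_2 = 3: Horner steps 6 → 0 → 2, so m(3) = 2.
  α_3 = 1: Horner steps 6 → 2 → 4, so m(1) = 4.
  α_4 = 4: Horner steps 6 → 6 → 5, so m(4) = 5.
  α_5 = 2: Horner steps 6 → 1 → 4, so m(2) = 4.
Codeword c = [6, 2, 4, 5, 4] ∈ F_7^5.


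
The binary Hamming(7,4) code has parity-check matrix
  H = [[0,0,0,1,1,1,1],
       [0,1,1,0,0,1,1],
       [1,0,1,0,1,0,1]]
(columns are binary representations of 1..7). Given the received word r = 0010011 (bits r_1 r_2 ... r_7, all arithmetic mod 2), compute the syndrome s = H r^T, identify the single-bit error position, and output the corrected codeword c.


s = (0, 1, 0)^T, error position = 2, corrected codeword c = 0110011

Compute s = H r^T mod 2 one row at a time:
  s_1 = 0 + 0 + 1 + 1 = 2 ≡ 0 (mod 2).
  s_2 = 0 + 1 + 1 + 1 = 3 ≡ 1 (mod 2).
  s_3 = 0 + 1 + 0 + 1 = 2 ≡ 0 (mod 2).
s = (0, 1, 0)^T — this equals column 2 of H (binary 010), so error is at position 2.
Correct: flip bit 2 of r = 0010011 to get c = 0110011.


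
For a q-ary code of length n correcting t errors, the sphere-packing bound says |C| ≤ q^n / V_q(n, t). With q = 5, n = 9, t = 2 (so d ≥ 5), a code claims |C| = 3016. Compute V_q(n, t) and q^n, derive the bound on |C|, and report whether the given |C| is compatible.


V_q(n, t) = 613, q^n = 1953125, Hamming bound = 3186, |C| = 3016 ≤ bound (satisfied).

Step 1: Compute V_q(n, t) = Σ_{j=0}^2 C(n, j) (q−1)^j.
  j = 0: C(9,0)·(4)^0 = 1·1 = 1.
  j = 1: C(9,1)·(4)^1 = 9·4 = 36.
  j = 2: C(9,2)·(4)^2 = 36·16 = 576.
  V_q(n, t) = 1 + 36 + 576 = 613.
Step 2: q^n = 5^9 = 1953125.
Step 3: Hamming bound ⌊q^n / V_q(n,t)⌋ = ⌊1953125/613⌋ = 3186.
Step 4: Compare |C| = 3016 to 3186: satisfied.
The claimed |C| lies below the Hamming bound.


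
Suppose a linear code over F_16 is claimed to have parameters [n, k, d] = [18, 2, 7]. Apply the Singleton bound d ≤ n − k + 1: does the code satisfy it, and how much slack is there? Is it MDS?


Singleton RHS = n − k + 1 = 17, slack = 10, bound satisfied, not MDS.

Singleton bound: d ≤ n − k + 1.
Here n = 18, k = 2, so n − k + 1 = 17.
Given d = 7, check d ≤ 17: YES.
Slack = (n − k + 1) − d = 10.
The code is NOT MDS (slack = 10 > 0).
Description: the claimed parameters are [18, 2, 7]_16; such a code would be non-MDS.


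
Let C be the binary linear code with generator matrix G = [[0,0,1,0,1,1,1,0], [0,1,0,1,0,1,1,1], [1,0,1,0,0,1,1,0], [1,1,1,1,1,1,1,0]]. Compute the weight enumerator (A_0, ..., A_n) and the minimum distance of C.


Weight distribution: A_0 = 1, A_2 = 2, A_3 = 2, A_4 = 5, A_5 = 4, A_7 = 2. Minimum distance d = 2.

Enumerate all 2^4 = 16 messages m ∈ F_2^4.
For each, compute codeword c = mG in F_2^8, then tally its weight.
  m = 0000 → c = 00000000, weight = 0.
  m = 1000 → c = 00101110, weight = 4.
  m = 0100 → c = 01010111, weight = 5.
  m = 1100 → c = 01111001, weight = 5.
  m = 0010 → c = 10100110, weight = 4.
  m = 1010 → c = 10001000, weight = 2.
  m = 0110 → c = 11110001, weight = 5.
  m = 1110 → c = 11011111, weight = 7.
  m = 0001 → c = 11111110, weight = 7.
  m = 1001 → c = 11010000, weight = 3.
  m = 0101 → c = 10101001, weight = 4.
  m = 1101 → c = 10000111, weight = 4.
  m = 0011 → c = 01011000, weight = 3.
  m = 1011 → c = 01110110, weight = 5.
  m = 0111 → c = 00001111, weight = 4.
  m = 1111 → c = 00100001, weight = 2.
Tally weights:
  weight 0: 1 codewords.
  weight 2: 2 codewords.
  weight 3: 2 codewords.
  weight 4: 5 codewords.
  weight 5: 4 codewords.
  weight 7: 2 codewords.
Minimum distance d = smallest w > 0 with A_w > 0 = 2.
Sanity: Σ A_w = 16 = 2^4 = 16 ✓.


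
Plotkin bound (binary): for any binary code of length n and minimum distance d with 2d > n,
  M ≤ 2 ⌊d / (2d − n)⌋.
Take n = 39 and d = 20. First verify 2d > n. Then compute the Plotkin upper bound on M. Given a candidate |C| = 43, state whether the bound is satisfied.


Plotkin bound M ≤ 40; given |C| = 43 > bound (violated).

Check applicability: 2d = 40, n = 39.
2d − n = 1 > 0, so Plotkin applies.
Compute d/(2d−n) = 20/1 ≈ 20.0000.
⌊d/(2d−n)⌋ = 20.
Plotkin bound: M ≤ 2·20 = 40.
Given |C| = 43, check: VIOLATED.
This |C| is above the Plotkin bound, so no binary code with n = 39, d = 20 and 43 codewords exists.


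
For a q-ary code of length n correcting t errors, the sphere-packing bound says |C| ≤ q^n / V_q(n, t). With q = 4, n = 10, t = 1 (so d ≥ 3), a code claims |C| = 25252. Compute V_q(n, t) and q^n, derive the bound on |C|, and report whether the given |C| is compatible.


V_q(n, t) = 31, q^n = 1048576, Hamming bound = 33825, |C| = 25252 ≤ bound (satisfied).

Step 1: Compute V_q(n, t) = Σ_{j=0}^1 C(n, j) (q−1)^j.
  j = 0: C(10,0)·(3)^0 = 1·1 = 1.
  j = 1: C(10,1)·(3)^1 = 10·3 = 30.
  V_q(n, t) = 1 + 30 = 31.
Step 2: q^n = 4^10 = 1048576.
Step 3: Hamming bound ⌊q^n / V_q(n,t)⌋ = ⌊1048576/31⌋ = 33825.
Step 4: Compare |C| = 25252 to 33825: satisfied.
The claimed |C| lies below the Hamming bound.


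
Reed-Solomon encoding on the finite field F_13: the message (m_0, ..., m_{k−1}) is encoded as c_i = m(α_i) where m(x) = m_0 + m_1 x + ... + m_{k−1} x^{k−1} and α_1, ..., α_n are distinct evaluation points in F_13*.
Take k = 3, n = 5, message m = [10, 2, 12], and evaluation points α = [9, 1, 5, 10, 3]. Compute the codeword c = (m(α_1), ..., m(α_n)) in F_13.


c = [12, 11, 8, 8, 7]

Message polynomial: m(x) = 10 + 2·x + 12·x^2 (mod 13).
For each evaluation point α_i, compute m(α_i) mod 13:
  α_1 = 9: Horner steps 12 → 6 → 12, so m(9) = 12.
  α_2 = 1: Horner steps 12 → 1 → 11, so m(1) = 11.
  α_3 = 5: Horner steps 12 → 10 → 8, so m(5) = 8.
  α_4 = 10: Horner steps 12 → 5 → 8, so m(10) = 8.
  α_5 = 3: Horner steps 12 → 12 → 7, so m(3) = 7.
Codeword c = [12, 11, 8, 8, 7] ∈ F_13^5.


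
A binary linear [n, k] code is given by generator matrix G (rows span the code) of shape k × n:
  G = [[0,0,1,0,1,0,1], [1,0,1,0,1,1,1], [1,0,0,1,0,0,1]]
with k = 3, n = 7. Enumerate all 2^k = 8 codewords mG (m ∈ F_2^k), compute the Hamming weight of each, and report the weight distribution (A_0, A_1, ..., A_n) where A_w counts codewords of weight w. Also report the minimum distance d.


Weight distribution: A_0 = 1, A_2 = 1, A_3 = 3, A_4 = 2, A_5 = 1. Minimum distance d = 2.

Enumerate all 2^3 = 8 messages m ∈ F_2^3.
For each, compute codeword c = mG in F_2^7, then tally its weight.
  m = 000 → c = 0000000, weight = 0.
  m = 100 → c = 0010101, weight = 3.
  m = 010 → c = 1010111, weight = 5.
  m = 110 → c = 1000010, weight = 2.
  m = 001 → c = 1001001, weight = 3.
  m = 101 → c = 1011100, weight = 4.
  m = 011 → c = 0011110, weight = 4.
  m = 111 → c = 0001011, weight = 3.
Tally weights:
  weight 0: 1 codewords.
  weight 2: 1 codewords.
  weight 3: 3 codewords.
  weight 4: 2 codewords.
  weight 5: 1 codewords.
Minimum distance d = smallest w > 0 with A_w > 0 = 2.
Sanity: Σ A_w = 8 = 2^3 = 8 ✓.


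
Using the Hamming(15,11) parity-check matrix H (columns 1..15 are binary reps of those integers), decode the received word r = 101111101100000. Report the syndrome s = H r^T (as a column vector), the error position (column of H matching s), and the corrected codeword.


s = (0, 0, 0, 1)^T, error position = 1, corrected codeword c = 001111101100000

Compute s = H r^T mod 2 one row at a time:
  s_1 = 0 + 1 + 1 + 0 + 0 + 0 + 0 + 0 = 2 ≡ 0 (mod 2).
  s_2 = 1 + 1 + 1 + 1 + 0 + 0 + 0 + 0 = 4 ≡ 0 (mod 2).
  s_3 = 0 + 1 + 1 + 1 + 1 + 0 + 0 + 0 = 4 ≡ 0 (mod 2).
  s_4 = 1 + 1 + 1 + 1 + 1 + 0 + 0 + 0 = 5 ≡ 1 (mod 2).
s = (0, 0, 0, 1)^T — this equals column 1 of H (binary 0001), so error is at position 1.
Correct: flip bit 1 of r = 101111101100000 to get c = 001111101100000.


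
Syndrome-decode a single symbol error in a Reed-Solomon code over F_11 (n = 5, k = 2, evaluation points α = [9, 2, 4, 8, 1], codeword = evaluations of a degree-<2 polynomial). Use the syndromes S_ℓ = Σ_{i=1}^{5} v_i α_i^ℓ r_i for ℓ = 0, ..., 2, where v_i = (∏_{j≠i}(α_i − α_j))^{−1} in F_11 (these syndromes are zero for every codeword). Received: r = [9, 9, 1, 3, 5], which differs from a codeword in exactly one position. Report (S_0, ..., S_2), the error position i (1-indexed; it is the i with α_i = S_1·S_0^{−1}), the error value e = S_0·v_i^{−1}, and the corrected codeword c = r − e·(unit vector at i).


S = (5, 10, 9), error at position 2, error magnitude e = 9, c = [9, 0, 1, 3, 5].

Step 1: column multipliers v_i = (∏_{j≠i}(α_i − α_j))^{−1} mod 11.
  i = 1 (α = 9): (9−2)(9−4)(9−8)(9−1) = 7·5·1·8 = 280 ≡ 5, so v_1 = 5^{−1} = 9 (mod 11).
  i = 2 (α = 2): (2−9)(2−4)(2−8)(2−1) = (−7)·(−2)·(−6)·1 = −84 ≡ 4, so v_2 = 4^{−1} = 3 (mod 11).
  i = 3 (α = 4): (4−9)(4−2)(4−8)(4−1) = (−5)·2·(−4)·3 = 120 ≡ 10, so v_3 = 10^{−1} = 10 (mod 11).
  i = 4 (α = 8): (8−9)(8−2)(8−4)(8−1) = (−1)·6·4·7 = −168 ≡ 8, so v_4 = 8^{−1} = 7 (mod 11).
  i = 5 (α = 1): (1−9)(1−2)(1−4)(1−8) = (−8)·(−1)·(−3)·(−7) = 168 ≡ 3, so v_5 = 3^{−1} = 4 (mod 11).
  v = [9, 3, 10, 7, 4].
Step 2: syndromes of r = [9, 9, 1, 3, 5] (all sums mod 11).
  S_0 = Σ v_i r_i = 9·9 + 3·9 + 10·1 + 7·3 + 4·5 = 159 ≡ 5.
  S_1 = Σ v_i α_i r_i = 9·9·9 + 3·2·9 + 10·4·1 + 7·8·3 + 4·1·5 = 1011 ≡ 10.
  α_i^2 mod 11 = [4, 4, 5, 9, 1].
  S_2 = Σ v_i α_i^2 r_i = 9·4·9 + 3·4·9 + 10·5·1 + 7·9·3 + 4·1·5 = 691 ≡ 9.
  S = (5, 10, 9) ≠ 0, so r is not a codeword (an error is present).
Step 3: locate the error. For a single error e at position i, S_ℓ = v_i·e·α_i^ℓ, so α_err = S_1/S_0.
  S_0^{−1} = 5^{−1} = 9 (mod 11), so α_err = 10·9 = 90 ≡ 2 = α_2. Error position i = 2.
  Consistency check: S_2/S_1 = 9·10 = 90 ≡ 2 = α_err ✓ (single-error assumption holds).
Step 4: error magnitude e = S_0/v_2 = S_0·∏_{j≠2}(α_2 − α_j) = 5·4 = 20 ≡ 9 (mod 11).
Step 5: correct position 2: c_2 = r_2 − e = 9 − 9 ≡ 0 (mod 11). Hence c = [9, 0, 1, 3, 5].
  Check: interpolating c through the α_i gives m(x) = 10 + 6·x (degree < 2) with m(α_i) = c_i for every i, so c is indeed a codeword.


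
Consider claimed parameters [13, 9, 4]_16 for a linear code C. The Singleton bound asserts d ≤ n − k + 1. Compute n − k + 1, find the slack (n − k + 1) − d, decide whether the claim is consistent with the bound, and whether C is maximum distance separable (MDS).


Singleton RHS = n − k + 1 = 5, slack = 1, bound satisfied, not MDS.

Singleton bound: d ≤ n − k + 1.
Here n = 13, k = 9, so n − k + 1 = 5.
Given d = 4, check d ≤ 5: YES.
Slack = (n − k + 1) − d = 1.
The code is NOT MDS (slack = 1 > 0).
Description: the claimed parameters are [13, 9, 4]_16; such a code would be non-MDS.


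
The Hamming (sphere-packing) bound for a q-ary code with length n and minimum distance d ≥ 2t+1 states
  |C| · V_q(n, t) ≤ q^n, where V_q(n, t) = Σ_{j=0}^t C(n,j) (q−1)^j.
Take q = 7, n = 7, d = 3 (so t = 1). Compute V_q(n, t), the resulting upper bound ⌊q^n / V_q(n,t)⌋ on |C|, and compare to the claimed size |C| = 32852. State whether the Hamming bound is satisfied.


V_q(n, t) = 43, q^n = 823543, Hamming bound = 19152, |C| = 32852 > bound (violated).

Step 1: Compute V_q(n, t) = Σ_{j=0}^1 C(n, j) (q−1)^j.
  j = 0: C(7,0)·(6)^0 = 1·1 = 1.
  j = 1: C(7,1)·(6)^1 = 7·6 = 42.
  V_q(n, t) = 1 + 42 = 43.
Step 2: q^n = 7^7 = 823543.
Step 3: Hamming bound ⌊q^n / V_q(n,t)⌋ = ⌊823543/43⌋ = 19152.
Step 4: Compare |C| = 32852 to 19152: violated.
The claimed |C| lies above the Hamming bound, so no 7-ary code of length 7 with d ≥ 3 can have 32852 codewords.


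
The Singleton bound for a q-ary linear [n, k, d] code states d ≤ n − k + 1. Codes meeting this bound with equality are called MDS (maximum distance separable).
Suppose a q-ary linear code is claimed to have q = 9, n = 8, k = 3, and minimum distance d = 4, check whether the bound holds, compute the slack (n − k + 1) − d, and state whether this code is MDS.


Singleton RHS = n − k + 1 = 6, slack = 2, bound satisfied, not MDS.

Singleton bound: d ≤ n − k + 1.
Here n = 8, k = 3, so n − k + 1 = 6.
Given d = 4, check d ≤ 6: YES.
Slack = (n − k + 1) − d = 2.
The code is NOT MDS (slack = 2 > 0).
Description: the claimed parameters are [8, 3, 4]_9; such a code would be non-MDS.


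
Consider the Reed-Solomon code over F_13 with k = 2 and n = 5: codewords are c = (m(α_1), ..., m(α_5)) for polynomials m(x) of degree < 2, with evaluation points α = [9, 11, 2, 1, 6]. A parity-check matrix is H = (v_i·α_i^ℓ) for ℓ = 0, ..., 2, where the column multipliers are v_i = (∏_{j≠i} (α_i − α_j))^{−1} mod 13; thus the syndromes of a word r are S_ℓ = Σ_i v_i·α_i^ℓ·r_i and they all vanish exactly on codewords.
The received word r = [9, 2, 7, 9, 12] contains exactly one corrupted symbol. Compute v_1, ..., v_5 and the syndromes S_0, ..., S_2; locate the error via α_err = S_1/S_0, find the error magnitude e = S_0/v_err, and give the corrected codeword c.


S = (8, 7, 11), error at position 1, error magnitude e = 3, c = [6, 2, 7, 9, 12].

Step 1: column multipliers v_i = (∏_{j≠i}(α_i − α_j))^{−1} mod 13.
  i = 1 (α = 9): (9−11)(9−2)(9−1)(9−6) = (−2)·7·8·3 = −336 ≡ 2, so v_1 = 2^{−1} = 7 (mod 13).
  i = 2 (α = 11): (11−9)(11−2)(11−1)(11−6) = 2·9·10·5 = 900 ≡ 3, so v_2 = 3^{−1} = 9 (mod 13).
  i = 3 (α = 2): (2−9)(2−11)(2−1)(2−6) = (−7)·(−9)·1·(−4) = −252 ≡ 8, so v_3 = 8^{−1} = 5 (mod 13).
  i = 4 (α = 1): (1−9)(1−11)(1−2)(1−6) = (−8)·(−10)·(−1)·(−5) = 400 ≡ 10, so v_4 = 10^{−1} = 4 (mod 13).
  i = 5 (α = 6): (6−9)(6−11)(6−2)(6−1) = (−3)·(−5)·4·5 = 300 ≡ 1, so v_5 = 1^{−1} = 1 (mod 13).
  v = [7, 9, 5, 4, 1].
Step 2: syndromes of r = [9, 2, 7, 9, 12] (all sums mod 13).
  S_0 = Σ v_i r_i = 7·9 + 9·2 + 5·7 + 4·9 + 1·12 = 164 ≡ 8.
  S_1 = Σ v_i α_i r_i = 7·9·9 + 9·11·2 + 5·2·7 + 4·1·9 + 1·6·12 = 943 ≡ 7.
  α_i^2 mod 13 = [3, 4, 4, 1, 10].
  S_2 = Σ v_i α_i^2 r_i = 7·3·9 + 9·4·2 + 5·4·7 + 4·1·9 + 1·10·12 = 557 ≡ 11.
  S = (8, 7, 11) ≠ 0, so r is not a codeword (an error is present).
Step 3: locate the error. For a single error e at position i, S_ℓ = v_i·e·α_i^ℓ, so α_err = S_1/S_0.
  S_0^{−1} = 8^{−1} = 5 (mod 13), so α_err = 7·5 = 35 ≡ 9 = α_1. Error position i = 1.
  Consistency check: S_2/S_1 = 11·2 = 22 ≡ 9 = α_err ✓ (single-error assumption holds).
Step 4: error magnitude e = S_0/v_1 = S_0·∏_{j≠1}(α_1 − α_j) = 8·2 = 16 ≡ 3 (mod 13).
Step 5: correct position 1: c_1 = r_1 − e = 9 − 3 ≡ 6 (mod 13). Hence c = [6, 2, 7, 9, 12].
  Check: interpolating c through the α_i gives m(x) = 11 + 11·x (degree < 2) with m(α_i) = c_i for every i, so c is indeed a codeword.


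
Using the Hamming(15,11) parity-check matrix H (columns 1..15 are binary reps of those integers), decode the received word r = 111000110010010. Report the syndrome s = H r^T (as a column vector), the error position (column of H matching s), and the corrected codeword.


s = (1, 0, 1, 0)^T, error position = 10, corrected codeword c = 111000110110010

Compute s = H r^T mod 2 one row at a time:
  s_1 = 1 + 0 + 0 + 1 + 0 + 0 + 1 + 0 = 3 ≡ 1 (mod 2).
  s_2 = 0 + 0 + 0 + 1 + 0 + 0 + 1 + 0 = 2 ≡ 0 (mod 2).
  s_3 = 1 + 1 + 0 + 1 + 0 + 1 + 1 + 0 = 5 ≡ 1 (mod 2).
  s_4 = 1 + 1 + 0 + 1 + 0 + 1 + 0 + 0 = 4 ≡ 0 (mod 2).
s = (1, 0, 1, 0)^T — this equals column 10 of H (binary 1010), so error is at position 10.
Correct: flip bit 10 of r = 111000110010010 to get c = 111000110110010.


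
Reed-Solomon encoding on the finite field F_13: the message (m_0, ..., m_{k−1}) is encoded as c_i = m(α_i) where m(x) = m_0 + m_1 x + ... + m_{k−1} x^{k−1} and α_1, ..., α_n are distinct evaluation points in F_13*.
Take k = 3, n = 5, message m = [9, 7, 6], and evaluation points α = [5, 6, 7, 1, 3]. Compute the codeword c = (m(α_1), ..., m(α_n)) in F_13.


c = [12, 7, 1, 9, 6]

Message polynomial: m(x) = 9 + 7·x + 6·x^2 (mod 13).
For each evaluation point α_i, compute m(α_i) mod 13:
  α_1 = 5: Horner steps 6 → 11 → 12, so m(5) = 12.
  α_2 = 6: Horner steps 6 → 4 → 7, so m(6) = 7.
  α_3 = 7: Horner steps 6 → 10 → 1, so m(7) = 1.
  α_4 = 1: Horner steps 6 → 0 → 9, so m(1) = 9.
  α_5 = 3: Horner steps 6 → 12 → 6, so m(3) = 6.
Codeword c = [12, 7, 1, 9, 6] ∈ F_13^5.


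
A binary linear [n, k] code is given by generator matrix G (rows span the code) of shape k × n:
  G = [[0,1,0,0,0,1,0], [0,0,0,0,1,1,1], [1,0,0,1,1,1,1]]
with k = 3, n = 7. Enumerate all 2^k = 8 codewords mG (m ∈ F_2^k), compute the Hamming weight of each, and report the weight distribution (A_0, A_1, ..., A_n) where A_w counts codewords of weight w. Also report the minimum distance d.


Weight distribution: A_0 = 1, A_2 = 2, A_3 = 2, A_4 = 1, A_5 = 2. Minimum distance d = 2.

Enumerate all 2^3 = 8 messages m ∈ F_2^3.
For each, compute codeword c = mG in F_2^7, then tally its weight.
  m = 000 → c = 0000000, weight = 0.
  m = 100 → c = 0100010, weight = 2.
  m = 010 → c = 0000111, weight = 3.
  m = 110 → c = 0100101, weight = 3.
  m = 001 → c = 1001111, weight = 5.
  m = 101 → c = 1101101, weight = 5.
  m = 011 → c = 1001000, weight = 2.
  m = 111 → c = 1101010, weight = 4.
Tally weights:
  weight 0: 1 codewords.
  weight 2: 2 codewords.
  weight 3: 2 codewords.
  weight 4: 1 codewords.
  weight 5: 2 codewords.
Minimum distance d = smallest w > 0 with A_w > 0 = 2.
Sanity: Σ A_w = 8 = 2^3 = 8 ✓.


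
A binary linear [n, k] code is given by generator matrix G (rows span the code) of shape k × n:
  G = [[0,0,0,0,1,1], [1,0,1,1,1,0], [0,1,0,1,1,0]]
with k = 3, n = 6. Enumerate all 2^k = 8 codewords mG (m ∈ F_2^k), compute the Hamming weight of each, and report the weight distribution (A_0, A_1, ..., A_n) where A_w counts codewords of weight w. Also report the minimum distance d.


Weight distribution: A_0 = 1, A_2 = 1, A_3 = 3, A_4 = 2, A_5 = 1. Minimum distance d = 2.

Enumerate all 2^3 = 8 messages m ∈ F_2^3.
For each, compute codeword c = mG in F_2^6, then tally its weight.
  m = 000 → c = 000000, weight = 0.
  m = 100 → c = 000011, weight = 2.
  m = 010 → c = 101110, weight = 4.
  m = 110 → c = 101101, weight = 4.
  m = 001 → c = 010110, weight = 3.
  m = 101 → c = 010101, weight = 3.
  m = 011 → c = 111000, weight = 3.
  m = 111 → c = 111011, weight = 5.
Tally weights:
  weight 0: 1 codewords.
  weight 2: 1 codewords.
  weight 3: 3 codewords.
  weight 4: 2 codewords.
  weight 5: 1 codewords.
Minimum distance d = smallest w > 0 with A_w > 0 = 2.
Sanity: Σ A_w = 8 = 2^3 = 8 ✓.


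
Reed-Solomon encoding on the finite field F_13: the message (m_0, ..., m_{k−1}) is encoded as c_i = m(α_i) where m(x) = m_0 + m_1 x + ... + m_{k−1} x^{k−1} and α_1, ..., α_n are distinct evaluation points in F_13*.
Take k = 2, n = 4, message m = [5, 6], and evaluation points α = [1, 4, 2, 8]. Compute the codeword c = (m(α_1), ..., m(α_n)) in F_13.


c = [11, 3, 4, 1]

Message polynomial: m(x) = 5 + 6·x (mod 13).
For each evaluation point α_i, compute m(α_i) mod 13:
  α_1 = 1: Horner steps 6 → 11, so m(1) = 11.
  α_2 = 4: Horner steps 6 → 3, so m(4) = 3.
  α_3 = 2: Horner steps 6 → 4, so m(2) = 4.
  α_4 = 8: Horner steps 6 → 1, so m(8) = 1.
Codeword c = [11, 3, 4, 1] ∈ F_13^4.


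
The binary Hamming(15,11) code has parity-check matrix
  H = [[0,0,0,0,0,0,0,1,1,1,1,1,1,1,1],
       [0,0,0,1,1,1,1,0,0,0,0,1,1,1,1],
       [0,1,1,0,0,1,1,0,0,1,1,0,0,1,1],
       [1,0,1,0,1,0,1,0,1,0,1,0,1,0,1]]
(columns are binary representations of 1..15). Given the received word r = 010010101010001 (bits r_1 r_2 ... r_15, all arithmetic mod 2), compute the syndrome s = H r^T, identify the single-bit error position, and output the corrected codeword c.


s = (1, 1, 0, 1)^T, error position = 13, corrected codeword c = 010010101010101

Compute s = H r^T mod 2 one row at a time:
  s_1 = 0 + 1 + 0 + 1 + 0 + 0 + 0 + 1 = 3 ≡ 1 (mod 2).
  s_2 = 0 + 1 + 0 + 1 + 0 + 0 + 0 + 1 = 3 ≡ 1 (mod 2).
  s_3 = 1 + 0 + 0 + 1 + 0 + 1 + 0 + 1 = 4 ≡ 0 (mod 2).
  s_4 = 0 + 0 + 1 + 1 + 1 + 1 + 0 + 1 = 5 ≡ 1 (mod 2).
s = (1, 1, 0, 1)^T — this equals column 13 of H (binary 1101), so error is at position 13.
Correct: flip bit 13 of r = 010010101010001 to get c = 010010101010101.


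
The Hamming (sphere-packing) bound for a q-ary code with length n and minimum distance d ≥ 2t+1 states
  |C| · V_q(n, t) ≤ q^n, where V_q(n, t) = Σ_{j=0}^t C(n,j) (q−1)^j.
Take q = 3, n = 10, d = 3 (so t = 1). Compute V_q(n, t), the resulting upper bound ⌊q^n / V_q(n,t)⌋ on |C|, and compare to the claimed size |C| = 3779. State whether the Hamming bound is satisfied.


V_q(n, t) = 21, q^n = 59049, Hamming bound = 2811, |C| = 3779 > bound (violated).

Step 1: Compute V_q(n, t) = Σ_{j=0}^1 C(n, j) (q−1)^j.
  j = 0: C(10,0)·(2)^0 = 1·1 = 1.
  j = 1: C(10,1)·(2)^1 = 10·2 = 20.
  V_q(n, t) = 1 + 20 = 21.
Step 2: q^n = 3^10 = 59049.
Step 3: Hamming bound ⌊q^n / V_q(n,t)⌋ = ⌊59049/21⌋ = 2811.
Step 4: Compare |C| = 3779 to 2811: violated.
The claimed |C| lies above the Hamming bound, so no 3-ary code of length 10 with d ≥ 3 can have 3779 codewords.


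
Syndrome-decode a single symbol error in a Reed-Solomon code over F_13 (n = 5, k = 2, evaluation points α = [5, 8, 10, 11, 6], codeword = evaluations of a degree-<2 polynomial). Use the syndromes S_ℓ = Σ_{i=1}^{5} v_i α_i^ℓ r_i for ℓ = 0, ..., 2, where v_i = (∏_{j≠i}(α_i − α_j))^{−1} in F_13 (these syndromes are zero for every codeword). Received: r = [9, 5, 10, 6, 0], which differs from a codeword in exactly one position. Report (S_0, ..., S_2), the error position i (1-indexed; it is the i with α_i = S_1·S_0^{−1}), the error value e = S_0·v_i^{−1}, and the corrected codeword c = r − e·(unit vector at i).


S = (8, 1, 5), error at position 1, error magnitude e = 5, c = [4, 5, 10, 6, 0].

Step 1: column multipliers v_i = (∏_{j≠i}(α_i − α_j))^{−1} mod 13.
  i = 1 (α = 5): (5−8)(5−10)(5−11)(5−6) = (−3)·(−5)·(−6)·(−1) = 90 ≡ 12, so v_1 = 12^{−1} = 12 (mod 13).
  i = 2 (α = 8): (8−5)(8−10)(8−11)(8−6) = 3·(−2)·(−3)·2 = 36 ≡ 10, so v_2 = 10^{−1} = 4 (mod 13).
  i = 3 (α = 10): (10−5)(10−8)(10−11)(10−6) = 5·2·(−1)·4 = −40 ≡ 12, so v_3 = 12^{−1} = 12 (mod 13).
  i = 4 (α = 11): (11−5)(11−8)(11−10)(11−6) = 6·3·1·5 = 90 ≡ 12, so v_4 = 12^{−1} = 12 (mod 13).
  i = 5 (α = 6): (6−5)(6−8)(6−10)(6−11) = 1·(−2)·(−4)·(−5) = −40 ≡ 12, so v_5 = 12^{−1} = 12 (mod 13).
  v = [12, 4, 12, 12, 12].
Step 2: syndromes of r = [9, 5, 10, 6, 0] (all sums mod 13).
  S_0 = Σ v_i r_i = 12·9 + 4·5 + 12·10 + 12·6 + 12·0 = 320 ≡ 8.
  S_1 = Σ v_i α_i r_i = 12·5·9 + 4·8·5 + 12·10·10 + 12·11·6 + 12·6·0 = 2692 ≡ 1.
  α_i^2 mod 13 = [12, 12, 9, 4, 10].
  S_2 = Σ v_i α_i^2 r_i = 12·12·9 + 4·12·5 + 12·9·10 + 12·4·6 + 12·10·0 = 2904 ≡ 5.
  S = (8, 1, 5) ≠ 0, so r is not a codeword (an error is present).
Step 3: locate the error. For a single error e at position i, S_ℓ = v_i·e·α_i^ℓ, so α_err = S_1/S_0.
  S_0^{−1} = 8^{−1} = 5 (mod 13), so α_err = 1·5 = 5 ≡ 5 = α_1. Error position i = 1.
  Consistency check: S_2/S_1 = 5·1 = 5 ≡ 5 = α_err ✓ (single-error assumption holds).
Step 4: error magnitude e = S_0/v_1 = S_0·∏_{j≠1}(α_1 − α_j) = 8·12 = 96 ≡ 5 (mod 13).
Step 5: correct position 1: c_1 = r_1 − e = 9 − 5 ≡ 4 (mod 13). Hence c = [4, 5, 10, 6, 0].
  Check: interpolating c through the α_i gives m(x) = 11 + 9·x (degree < 2) with m(α_i) = c_i for every i, so c is indeed a codeword.


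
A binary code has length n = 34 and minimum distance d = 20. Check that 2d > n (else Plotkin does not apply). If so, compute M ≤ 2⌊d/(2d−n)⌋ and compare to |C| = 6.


Plotkin bound M ≤ 6; given |C| = 6 ≤ bound (satisfied).

Check applicability: 2d = 40, n = 34.
2d − n = 6 > 0, so Plotkin applies.
Compute d/(2d−n) = 20/6 ≈ 3.3333.
⌊d/(2d−n)⌋ = 3.
Plotkin bound: M ≤ 2·3 = 6.
Given |C| = 6, check: satisfied.
This |C| is at the Plotkin bound.


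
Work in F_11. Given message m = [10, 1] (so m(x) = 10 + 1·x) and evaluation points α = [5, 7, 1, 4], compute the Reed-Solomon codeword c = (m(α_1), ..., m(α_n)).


c = [4, 6, 0, 3]

Message polynomial: m(x) = 10 + 1·x (mod 11).
For each evaluation point α_i, compute m(α_i) mod 11:
  α_1 = 5: Horner steps 1 → 4, so m(5) = 4.
  α_2 = 7: Horner steps 1 → 6, so m(7) = 6.
  α_3 = 1: Horner steps 1 → 0, so m(1) = 0.
  α_4 = 4: Horner steps 1 → 3, so m(4) = 3.
Codeword c = [4, 6, 0, 3] ∈ F_11^4.


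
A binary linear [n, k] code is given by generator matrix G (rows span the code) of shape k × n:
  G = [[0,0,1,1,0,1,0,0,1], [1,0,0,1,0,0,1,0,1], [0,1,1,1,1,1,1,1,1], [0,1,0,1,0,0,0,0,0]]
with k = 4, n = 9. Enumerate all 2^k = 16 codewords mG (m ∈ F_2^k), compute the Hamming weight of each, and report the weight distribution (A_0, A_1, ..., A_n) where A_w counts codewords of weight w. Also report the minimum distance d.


Weight distribution: A_0 = 1, A_2 = 1, A_4 = 8, A_6 = 5, A_8 = 1. Minimum distance d = 2.

Enumerate all 2^4 = 16 messages m ∈ F_2^4.
For each, compute codeword c = mG in F_2^9, then tally its weight.
  m = 0000 → c = 000000000, weight = 0.
  m = 1000 → c = 001101001, weight = 4.
  m = 0100 → c = 100100101, weight = 4.
  m = 1100 → c = 101001100, weight = 4.
  m = 0010 → c = 011111111, weight = 8.
  m = 1010 → c = 010010110, weight = 4.
  m = 0110 → c = 111011010, weight = 6.
  m = 1110 → c = 110110011, weight = 6.
  m = 0001 → c = 010100000, weight = 2.
  m = 1001 → c = 011001001, weight = 4.
  m = 0101 → c = 110000101, weight = 4.
  m = 1101 → c = 111101100, weight = 6.
  m = 0011 → c = 001011111, weight = 6.
  m = 1011 → c = 000110110, weight = 4.
  m = 0111 → c = 101111010, weight = 6.
  m = 1111 → c = 100010011, weight = 4.
Tally weights:
  weight 0: 1 codewords.
  weight 2: 1 codewords.
  weight 4: 8 codewords.
  weight 6: 5 codewords.
  weight 8: 1 codewords.
Minimum distance d = smallest w > 0 with A_w > 0 = 2.
Sanity: Σ A_w = 16 = 2^4 = 16 ✓.


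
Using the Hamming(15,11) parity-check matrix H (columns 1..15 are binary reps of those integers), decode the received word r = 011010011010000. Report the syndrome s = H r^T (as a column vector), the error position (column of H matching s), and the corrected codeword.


s = (1, 1, 1, 0)^T, error position = 14, corrected codeword c = 011010011010010

Compute s = H r^T mod 2 one row at a time:
  s_1 = 1 + 1 + 0 + 1 + 0 + 0 + 0 + 0 = 3 ≡ 1 (mod 2).
  s_2 = 0 + 1 + 0 + 0 + 0 + 0 + 0 + 0 = 1 ≡ 1 (mod 2).
  s_3 = 1 + 1 + 0 + 0 + 0 + 1 + 0 + 0 = 3 ≡ 1 (mod 2).
  s_4 = 0 + 1 + 1 + 0 + 1 + 1 + 0 + 0 = 4 ≡ 0 (mod 2).
s = (1, 1, 1, 0)^T — this equals column 14 of H (binary 1110), so error is at position 14.
Correct: flip bit 14 of r = 011010011010000 to get c = 011010011010010.


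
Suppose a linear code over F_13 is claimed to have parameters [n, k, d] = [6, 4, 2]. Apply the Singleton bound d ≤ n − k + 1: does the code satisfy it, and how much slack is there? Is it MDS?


Singleton RHS = n − k + 1 = 3, slack = 1, bound satisfied, not MDS.

Singleton bound: d ≤ n − k + 1.
Here n = 6, k = 4, so n − k + 1 = 3.
Given d = 2, check d ≤ 3: YES.
Slack = (n − k + 1) − d = 1.
The code is NOT MDS (slack = 1 > 0).
Description: the claimed parameters are [6, 4, 2]_13; such a code would be non-MDS.


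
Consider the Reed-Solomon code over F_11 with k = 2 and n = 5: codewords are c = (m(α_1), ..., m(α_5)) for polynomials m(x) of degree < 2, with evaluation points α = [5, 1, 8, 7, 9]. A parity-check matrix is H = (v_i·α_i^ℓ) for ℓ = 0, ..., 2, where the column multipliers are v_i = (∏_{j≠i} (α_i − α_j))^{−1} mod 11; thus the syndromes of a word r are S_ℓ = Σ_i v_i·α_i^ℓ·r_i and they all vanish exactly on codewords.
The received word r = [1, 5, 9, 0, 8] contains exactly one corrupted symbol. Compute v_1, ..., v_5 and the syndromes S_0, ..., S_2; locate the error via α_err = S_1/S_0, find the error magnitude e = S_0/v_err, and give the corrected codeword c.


S = (6, 9, 8), error at position 4, error magnitude e = 1, c = [1, 5, 9, 10, 8].

Step 1: column multipliers v_i = (∏_{j≠i}(α_i − α_j))^{−1} mod 11.
  i = 1 (α = 5): (5−1)(5−8)(5−7)(5−9) = 4·(−3)·(−2)·(−4) = −96 ≡ 3, so v_1 = 3^{−1} = 4 (mod 11).
  i = 2 (α = 1): (1−5)(1−8)(1−7)(1−9) = (−4)·(−7)·(−6)·(−8) = 1344 ≡ 2, so v_2 = 2^{−1} = 6 (mod 11).
  i = 3 (α = 8): (8−5)(8−1)(8−7)(8−9) = 3·7·1·(−1) = −21 ≡ 1, so v_3 = 1^{−1} = 1 (mod 11).
  i = 4 (α = 7): (7−5)(7−1)(7−8)(7−9) = 2·6·(−1)·(−2) = 24 ≡ 2, so v_4 = 2^{−1} = 6 (mod 11).
  i = 5 (α = 9): (9−5)(9−1)(9−8)(9−7) = 4·8·1·2 = 64 ≡ 9, so v_5 = 9^{−1} = 5 (mod 11).
  v = [4, 6, 1, 6, 5].
Step 2: syndromes of r = [1, 5, 9, 0, 8] (all sums mod 11).
  S_0 = Σ v_i r_i = 4·1 + 6·5 + 1·9 + 6·0 + 5·8 = 83 ≡ 6.
  S_1 = Σ v_i α_i r_i = 4·5·1 + 6·1·5 + 1·8·9 + 6·7·0 + 5·9·8 = 482 ≡ 9.
  α_i^2 mod 11 = [3, 1, 9, 5, 4].
  S_2 = Σ v_i α_i^2 r_i = 4·3·1 + 6·1·5 + 1·9·9 + 6·5·0 + 5·4·8 = 283 ≡ 8.
  S = (6, 9, 8) ≠ 0, so r is not a codeword (an error is present).
Step 3: locate the error. For a single error e at position i, S_ℓ = v_i·e·α_i^ℓ, so α_err = S_1/S_0.
  S_0^{−1} = 6^{−1} = 2 (mod 11), so α_err = 9·2 = 18 ≡ 7 = α_4. Error position i = 4.
  Consistency check: S_2/S_1 = 8·5 = 40 ≡ 7 = α_err ✓ (single-error assumption holds).
Step 4: error magnitude e = S_0/v_4 = S_0·∏_{j≠4}(α_4 − α_j) = 6·2 = 12 ≡ 1 (mod 11).
Step 5: correct position 4: c_4 = r_4 − e = 0 − 1 ≡ 10 (mod 11). Hence c = [1, 5, 9, 10, 8].
  Check: interpolating c through the α_i gives m(x) = 6 + 10·x (degree < 2) with m(α_i) = c_i for every i, so c is indeed a codeword.


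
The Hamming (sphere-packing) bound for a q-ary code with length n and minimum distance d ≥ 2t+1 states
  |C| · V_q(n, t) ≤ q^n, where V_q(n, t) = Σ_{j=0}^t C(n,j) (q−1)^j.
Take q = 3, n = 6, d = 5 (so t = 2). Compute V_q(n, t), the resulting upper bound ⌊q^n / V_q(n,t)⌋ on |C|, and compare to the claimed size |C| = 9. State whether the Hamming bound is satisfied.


V_q(n, t) = 73, q^n = 729, Hamming bound = 9, |C| = 9 ≤ bound (satisfied).

Step 1: Compute V_q(n, t) = Σ_{j=0}^2 C(n, j) (q−1)^j.
  j = 0: C(6,0)·(2)^0 = 1·1 = 1.
  j = 1: C(6,1)·(2)^1 = 6·2 = 12.
  j = 2: C(6,2)·(2)^2 = 15·4 = 60.
  V_q(n, t) = 1 + 12 + 60 = 73.
Step 2: q^n = 3^6 = 729.
Step 3: Hamming bound ⌊q^n / V_q(n,t)⌋ = ⌊729/73⌋ = 9.
Step 4: Compare |C| = 9 to 9: satisfied.
The claimed |C| lies at the Hamming bound (tight).


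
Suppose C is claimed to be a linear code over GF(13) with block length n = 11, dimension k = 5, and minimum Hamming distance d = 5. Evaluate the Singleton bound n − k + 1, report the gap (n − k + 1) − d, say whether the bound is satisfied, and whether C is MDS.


Singleton RHS = n − k + 1 = 7, slack = 2, bound satisfied, not MDS.

Singleton bound: d ≤ n − k + 1.
Here n = 11, k = 5, so n − k + 1 = 7.
Given d = 5, check d ≤ 7: YES.
Slack = (n − k + 1) − d = 2.
The code is NOT MDS (slack = 2 > 0).
Description: the claimed parameters are [11, 5, 5]_13; such a code would be non-MDS.


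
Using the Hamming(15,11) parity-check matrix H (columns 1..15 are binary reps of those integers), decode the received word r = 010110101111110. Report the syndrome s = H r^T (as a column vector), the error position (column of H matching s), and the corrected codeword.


s = (0, 0, 1, 1)^T, error position = 3, corrected codeword c = 011110101111110

Compute s = H r^T mod 2 one row at a time:
  s_1 = 0 + 1 + 1 + 1 + 1 + 1 + 1 + 0 = 6 ≡ 0 (mod 2).
  s_2 = 1 + 1 + 0 + 1 + 1 + 1 + 1 + 0 = 6 ≡ 0 (mod 2).
  s_3 = 1 + 0 + 0 + 1 + 1 + 1 + 1 + 0 = 5 ≡ 1 (mod 2).
  s_4 = 0 + 0 + 1 + 1 + 1 + 1 + 1 + 0 = 5 ≡ 1 (mod 2).
s = (0, 0, 1, 1)^T — this equals column 3 of H (binary 0011), so error is at position 3.
Correct: flip bit 3 of r = 010110101111110 to get c = 011110101111110.


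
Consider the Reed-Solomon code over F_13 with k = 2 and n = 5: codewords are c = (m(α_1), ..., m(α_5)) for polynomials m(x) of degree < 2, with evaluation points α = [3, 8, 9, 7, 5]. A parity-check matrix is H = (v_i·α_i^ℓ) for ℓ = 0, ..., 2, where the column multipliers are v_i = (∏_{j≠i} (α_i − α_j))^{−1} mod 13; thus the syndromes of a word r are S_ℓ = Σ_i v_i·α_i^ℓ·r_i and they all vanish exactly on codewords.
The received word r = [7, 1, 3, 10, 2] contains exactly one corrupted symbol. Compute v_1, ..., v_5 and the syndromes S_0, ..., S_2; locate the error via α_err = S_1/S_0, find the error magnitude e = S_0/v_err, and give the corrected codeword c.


S = (7, 11, 8), error at position 3, error magnitude e = 11, c = [7, 1, 5, 10, 2].

Step 1: column multipliers v_i = (∏_{j≠i}(α_i − α_j))^{−1} mod 13.
  i = 1 (α = 3): (3−8)(3−9)(3−7)(3−5) = (−5)·(−6)·(−4)·(−2) = 240 ≡ 6, so v_1 = 6^{−1} = 11 (mod 13).
  i = 2 (α = 8): (8−3)(8−9)(8−7)(8−5) = 5·(−1)·1·3 = −15 ≡ 11, so v_2 = 11^{−1} = 6 (mod 13).
  i = 3 (α = 9): (9−3)(9−8)(9−7)(9−5) = 6·1·2·4 = 48 ≡ 9, so v_3 = 9^{−1} = 3 (mod 13).
  i = 4 (α = 7): (7−3)(7−8)(7−9)(7−5) = 4·(−1)·(−2)·2 = 16 ≡ 3, so v_4 = 3^{−1} = 9 (mod 13).
  i = 5 (α = 5): (5−3)(5−8)(5−9)(5−7) = 2·(−3)·(−4)·(−2) = −48 ≡ 4, so v_5 = 4^{−1} = 10 (mod 13).
  v = [11, 6, 3, 9, 10].
Step 2: syndromes of r = [7, 1, 3, 10, 2] (all sums mod 13).
  S_0 = Σ v_i r_i = 11·7 + 6·1 + 3·3 + 9·10 + 10·2 = 202 ≡ 7.
  S_1 = Σ v_i α_i r_i = 11·3·7 + 6·8·1 + 3·9·3 + 9·7·10 + 10·5·2 = 1090 ≡ 11.
  α_i^2 mod 13 = [9, 12, 3, 10, 12].
  S_2 = Σ v_i α_i^2 r_i = 11·9·7 + 6·12·1 + 3·3·3 + 9·10·10 + 10·12·2 = 1932 ≡ 8.
  S = (7, 11, 8) ≠ 0, so r is not a codeword (an error is present).
Step 3: locate the error. For a single error e at position i, S_ℓ = v_i·e·α_i^ℓ, so α_err = S_1/S_0.
  S_0^{−1} = 7^{−1} = 2 (mod 13), so α_err = 11·2 = 22 ≡ 9 = α_3. Error position i = 3.
  Consistency check: S_2/S_1 = 8·6 = 48 ≡ 9 = α_err ✓ (single-error assumption holds).
Step 4: error magnitude e = S_0/v_3 = S_0·∏_{j≠3}(α_3 − α_j) = 7·9 = 63 ≡ 11 (mod 13).
Step 5: correct position 3: c_3 = r_3 − e = 3 − 11 ≡ 5 (mod 13). Hence c = [7, 1, 5, 10, 2].
  Check: interpolating c through the α_i gives m(x) = 8 + 4·x (degree < 2) with m(α_i) = c_i for every i, so c is indeed a codeword.


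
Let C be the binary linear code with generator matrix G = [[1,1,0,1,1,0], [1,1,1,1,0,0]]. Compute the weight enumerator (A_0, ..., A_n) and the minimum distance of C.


Weight distribution: A_0 = 1, A_2 = 1, A_4 = 2. Minimum distance d = 2.

Enumerate all 2^2 = 4 messages m ∈ F_2^2.
For each, compute codeword c = mG in F_2^6, then tally its weight.
  m = 00 → c = 000000, weight = 0.
  m = 10 → c = 110110, weight = 4.
  m = 01 → c = 111100, weight = 4.
  m = 11 → c = 001010, weight = 2.
Tally weights:
  weight 0: 1 codewords.
  weight 2: 1 codewords.
  weight 4: 2 codewords.
Minimum distance d = smallest w > 0 with A_w > 0 = 2.
Sanity: Σ A_w = 4 = 2^2 = 4 ✓.


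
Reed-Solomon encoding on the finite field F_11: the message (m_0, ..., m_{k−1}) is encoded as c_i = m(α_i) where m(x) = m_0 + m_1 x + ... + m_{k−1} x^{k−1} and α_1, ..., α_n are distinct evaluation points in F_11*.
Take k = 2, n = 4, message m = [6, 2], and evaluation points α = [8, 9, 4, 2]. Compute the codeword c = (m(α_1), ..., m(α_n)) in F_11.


c = [0, 2, 3, 10]

Message polynomial: m(x) = 6 + 2·x (mod 11).
For each evaluation point α_i, compute m(α_i) mod 11:
  α_1 = 8: Horner steps 2 → 0, so m(8) = 0.
  α_2 = 9: Horner steps 2 → 2, so m(9) = 2.
  α_3 = 4: Horner steps 2 → 3, so m(4) = 3.
  α_4 = 2: Horner steps 2 → 10, so m(2) = 10.
Codeword c = [0, 2, 3, 10] ∈ F_11^4.


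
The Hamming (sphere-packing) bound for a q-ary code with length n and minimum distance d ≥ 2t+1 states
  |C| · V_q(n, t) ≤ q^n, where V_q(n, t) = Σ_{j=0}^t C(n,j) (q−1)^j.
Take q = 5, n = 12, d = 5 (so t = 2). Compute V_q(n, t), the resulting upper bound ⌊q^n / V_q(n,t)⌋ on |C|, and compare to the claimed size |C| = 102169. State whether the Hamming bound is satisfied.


V_q(n, t) = 1105, q^n = 244140625, Hamming bound = 220941, |C| = 102169 ≤ bound (satisfied).

Step 1: Compute V_q(n, t) = Σ_{j=0}^2 C(n, j) (q−1)^j.
  j = 0: C(12,0)·(4)^0 = 1·1 = 1.
  j = 1: C(12,1)·(4)^1 = 12·4 = 48.
  j = 2: C(12,2)·(4)^2 = 66·16 = 1056.
  V_q(n, t) = 1 + 48 + 1056 = 1105.
Step 2: q^n = 5^12 = 244140625.
Step 3: Hamming bound ⌊q^n / V_q(n,t)⌋ = ⌊244140625/1105⌋ = 220941.
Step 4: Compare |C| = 102169 to 220941: satisfied.
The claimed |C| lies below the Hamming bound.


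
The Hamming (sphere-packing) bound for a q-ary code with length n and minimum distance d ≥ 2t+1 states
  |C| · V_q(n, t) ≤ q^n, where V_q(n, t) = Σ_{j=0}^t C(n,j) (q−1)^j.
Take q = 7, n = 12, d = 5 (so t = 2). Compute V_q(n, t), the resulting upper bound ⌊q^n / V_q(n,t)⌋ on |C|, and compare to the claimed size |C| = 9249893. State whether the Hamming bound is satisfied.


V_q(n, t) = 2449, q^n = 13841287201, Hamming bound = 5651811, |C| = 9249893 > bound (violated).

Step 1: Compute V_q(n, t) = Σ_{j=0}^2 C(n, j) (q−1)^j.
  j = 0: C(12,0)·(6)^0 = 1·1 = 1.
  j = 1: C(12,1)·(6)^1 = 12·6 = 72.
  j = 2: C(12,2)·(6)^2 = 66·36 = 2376.
  V_q(n, t) = 1 + 72 + 2376 = 2449.
Step 2: q^n = 7^12 = 13841287201.
Step 3: Hamming bound ⌊q^n / V_q(n,t)⌋ = ⌊13841287201/2449⌋ = 5651811.
Step 4: Compare |C| = 9249893 to 5651811: violated.
The claimed |C| lies above the Hamming bound, so no 7-ary code of length 12 with d ≥ 5 can have 9249893 codewords.


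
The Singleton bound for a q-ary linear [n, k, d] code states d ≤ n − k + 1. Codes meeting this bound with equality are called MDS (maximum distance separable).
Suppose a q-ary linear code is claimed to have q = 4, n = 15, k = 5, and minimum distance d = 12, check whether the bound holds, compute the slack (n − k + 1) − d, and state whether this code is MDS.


Singleton RHS = n − k + 1 = 11, slack = -1, bound violated (no such code; not MDS).

Singleton bound: d ≤ n − k + 1.
Here n = 15, k = 5, so n − k + 1 = 11.
Given d = 12, check d ≤ 11: NO.
Slack = (n − k + 1) − d = -1.
The slack is negative: d = 12 exceeds n − k + 1 = 11 by 1, so the Singleton bound is violated and no linear [15, 5, 12]_4 code can exist. In particular it is not MDS (MDS requires d = n − k + 1 exactly).
Description: the claimed parameters are [15, 5, 12]_4; such a code would be impossible (violates the Singleton bound).


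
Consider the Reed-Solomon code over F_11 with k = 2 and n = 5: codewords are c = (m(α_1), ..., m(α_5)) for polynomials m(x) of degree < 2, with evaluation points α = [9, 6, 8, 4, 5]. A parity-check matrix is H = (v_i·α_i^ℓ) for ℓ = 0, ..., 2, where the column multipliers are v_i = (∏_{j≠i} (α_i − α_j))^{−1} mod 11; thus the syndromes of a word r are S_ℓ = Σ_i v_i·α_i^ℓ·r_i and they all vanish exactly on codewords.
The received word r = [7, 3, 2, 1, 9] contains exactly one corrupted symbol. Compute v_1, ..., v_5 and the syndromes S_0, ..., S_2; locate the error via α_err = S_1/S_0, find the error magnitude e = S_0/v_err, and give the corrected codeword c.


S = (9, 3, 1), error at position 4, error magnitude e = 8, c = [7, 3, 2, 4, 9].

Step 1: column multipliers v_i = (∏_{j≠i}(α_i − α_j))^{−1} mod 11.
  i = 1 (α = 9): (9−6)(9−8)(9−4)(9−5) = 3·1·5·4 = 60 ≡ 5, so v_1 = 5^{−1} = 9 (mod 11).
  i = 2 (α = 6): (6−9)(6−8)(6−4)(6−5) = (−3)·(−2)·2·1 = 12 ≡ 1, so v_2 = 1^{−1} = 1 (mod 11).
  i = 3 (α = 8): (8−9)(8−6)(8−4)(8−5) = (−1)·2·4·3 = −24 ≡ 9, so v_3 = 9^{−1} = 5 (mod 11).
  i = 4 (α = 4): (4−9)(4−6)(4−8)(4−5) = (−5)·(−2)·(−4)·(−1) = 40 ≡ 7, so v_4 = 7^{−1} = 8 (mod 11).
  i = 5 (α = 5): (5−9)(5−6)(5−8)(5−4) = (−4)·(−1)·(−3)·1 = −12 ≡ 10, so v_5 = 10^{−1} = 10 (mod 11).
  v = [9, 1, 5, 8, 10].
Step 2: syndromes of r = [7, 3, 2, 1, 9] (all sums mod 11).
  S_0 = Σ v_i r_i = 9·7 + 1·3 + 5·2 + 8·1 + 10·9 = 174 ≡ 9.
  S_1 = Σ v_i α_i r_i = 9·9·7 + 1·6·3 + 5·8·2 + 8·4·1 + 10·5·9 = 1147 ≡ 3.
  α_i^2 mod 11 = [4, 3, 9, 5, 3].
  S_2 = Σ v_i α_i^2 r_i = 9·4·7 + 1·3·3 + 5·9·2 + 8·5·1 + 10·3·9 = 661 ≡ 1.
  S = (9, 3, 1) ≠ 0, so r is not a codeword (an error is present).
Step 3: locate the error. For a single error e at position i, S_ℓ = v_i·e·α_i^ℓ, so α_err = S_1/S_0.
  S_0^{−1} = 9^{−1} = 5 (mod 11), so α_err = 3·5 = 15 ≡ 4 = α_4. Error position i = 4.
  Consistency check: S_2/S_1 = 1·4 = 4 ≡ 4 = α_err ✓ (single-error assumption holds).
Step 4: error magnitude e = S_0/v_4 = S_0·∏_{j≠4}(α_4 − α_j) = 9·7 = 63 ≡ 8 (mod 11).
Step 5: correct position 4: c_4 = r_4 − e = 1 − 8 ≡ 4 (mod 11). Hence c = [7, 3, 2, 4, 9].
  Check: interpolating c through the α_i gives m(x) = 6 + 5·x (degree < 2) with m(α_i) = c_i for every i, so c is indeed a codeword.
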